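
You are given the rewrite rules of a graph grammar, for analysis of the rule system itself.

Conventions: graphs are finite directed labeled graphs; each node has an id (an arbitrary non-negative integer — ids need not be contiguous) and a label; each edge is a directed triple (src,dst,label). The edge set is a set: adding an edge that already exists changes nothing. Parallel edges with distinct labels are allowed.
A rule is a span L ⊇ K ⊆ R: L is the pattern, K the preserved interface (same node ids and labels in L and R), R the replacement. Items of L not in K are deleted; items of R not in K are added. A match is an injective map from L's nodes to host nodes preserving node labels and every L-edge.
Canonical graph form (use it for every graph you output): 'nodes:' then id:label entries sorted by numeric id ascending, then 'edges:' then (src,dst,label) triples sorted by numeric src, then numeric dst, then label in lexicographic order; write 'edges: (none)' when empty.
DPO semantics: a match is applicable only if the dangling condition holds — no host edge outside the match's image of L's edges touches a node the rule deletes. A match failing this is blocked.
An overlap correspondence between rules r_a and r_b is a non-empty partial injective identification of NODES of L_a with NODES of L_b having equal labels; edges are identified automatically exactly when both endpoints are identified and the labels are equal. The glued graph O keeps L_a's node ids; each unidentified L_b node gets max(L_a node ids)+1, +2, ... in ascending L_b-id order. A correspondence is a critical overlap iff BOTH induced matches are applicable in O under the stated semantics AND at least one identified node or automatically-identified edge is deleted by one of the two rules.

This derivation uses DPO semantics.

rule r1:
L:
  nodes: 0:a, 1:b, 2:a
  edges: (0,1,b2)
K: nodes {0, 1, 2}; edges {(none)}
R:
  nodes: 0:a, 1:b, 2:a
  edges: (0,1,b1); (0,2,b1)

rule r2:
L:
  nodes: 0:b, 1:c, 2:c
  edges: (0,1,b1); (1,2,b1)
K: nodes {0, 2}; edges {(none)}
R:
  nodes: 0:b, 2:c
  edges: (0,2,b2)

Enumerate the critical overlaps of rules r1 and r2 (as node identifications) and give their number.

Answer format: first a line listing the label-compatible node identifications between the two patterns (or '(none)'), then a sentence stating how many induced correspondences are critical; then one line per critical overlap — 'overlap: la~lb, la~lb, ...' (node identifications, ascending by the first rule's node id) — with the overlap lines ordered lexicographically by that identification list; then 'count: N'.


label-compatible node identifications between L(r1) and L(r2): 1~0
0 of the induced correspondences are critical overlaps of r1 and r2.
count: 0


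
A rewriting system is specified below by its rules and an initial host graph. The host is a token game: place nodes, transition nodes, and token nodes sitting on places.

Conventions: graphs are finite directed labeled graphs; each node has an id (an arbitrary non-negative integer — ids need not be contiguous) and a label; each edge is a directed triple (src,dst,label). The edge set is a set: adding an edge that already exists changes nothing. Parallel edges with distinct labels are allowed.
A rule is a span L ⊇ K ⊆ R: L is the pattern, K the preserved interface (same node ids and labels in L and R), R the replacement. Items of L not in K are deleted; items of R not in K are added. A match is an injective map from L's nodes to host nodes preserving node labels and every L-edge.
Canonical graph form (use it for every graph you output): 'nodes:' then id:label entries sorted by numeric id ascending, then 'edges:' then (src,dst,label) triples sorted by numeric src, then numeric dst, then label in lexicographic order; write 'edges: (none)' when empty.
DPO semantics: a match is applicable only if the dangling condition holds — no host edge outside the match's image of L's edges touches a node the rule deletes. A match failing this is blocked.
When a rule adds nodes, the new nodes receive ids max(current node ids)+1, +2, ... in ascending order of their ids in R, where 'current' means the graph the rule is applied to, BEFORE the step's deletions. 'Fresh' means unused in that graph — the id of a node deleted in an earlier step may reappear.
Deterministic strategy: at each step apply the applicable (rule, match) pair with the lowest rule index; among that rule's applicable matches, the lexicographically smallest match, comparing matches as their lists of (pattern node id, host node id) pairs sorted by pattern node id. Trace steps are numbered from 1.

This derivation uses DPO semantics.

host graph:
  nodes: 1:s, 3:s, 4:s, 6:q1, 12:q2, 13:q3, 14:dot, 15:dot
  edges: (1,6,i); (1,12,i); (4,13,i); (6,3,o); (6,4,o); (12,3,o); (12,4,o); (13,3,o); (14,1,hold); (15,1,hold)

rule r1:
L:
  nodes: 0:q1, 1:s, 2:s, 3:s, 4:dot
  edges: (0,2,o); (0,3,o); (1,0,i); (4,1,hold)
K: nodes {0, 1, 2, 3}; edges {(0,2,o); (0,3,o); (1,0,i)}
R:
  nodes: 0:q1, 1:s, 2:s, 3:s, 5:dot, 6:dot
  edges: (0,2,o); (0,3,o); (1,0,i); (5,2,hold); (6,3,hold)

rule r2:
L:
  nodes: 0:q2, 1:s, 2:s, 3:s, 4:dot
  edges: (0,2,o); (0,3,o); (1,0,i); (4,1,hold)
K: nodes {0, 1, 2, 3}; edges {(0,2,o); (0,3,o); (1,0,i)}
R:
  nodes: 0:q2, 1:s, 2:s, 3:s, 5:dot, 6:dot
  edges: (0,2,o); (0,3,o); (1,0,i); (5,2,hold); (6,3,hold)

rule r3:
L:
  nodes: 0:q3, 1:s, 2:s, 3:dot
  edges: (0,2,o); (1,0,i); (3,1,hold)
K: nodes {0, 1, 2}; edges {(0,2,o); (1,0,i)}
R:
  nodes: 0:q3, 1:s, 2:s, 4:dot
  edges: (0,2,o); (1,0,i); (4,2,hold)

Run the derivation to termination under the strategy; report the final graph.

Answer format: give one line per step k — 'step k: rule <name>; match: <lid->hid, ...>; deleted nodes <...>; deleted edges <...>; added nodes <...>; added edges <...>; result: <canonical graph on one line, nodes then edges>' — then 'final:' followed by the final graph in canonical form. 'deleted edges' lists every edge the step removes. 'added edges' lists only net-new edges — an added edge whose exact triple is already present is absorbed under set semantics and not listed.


step 1: rule r1; match: 0->6, 1->1, 2->3, 3->4, 4->14; deleted nodes 14; deleted edges (14,1,hold); added nodes 16, 17; added edges (16,3,hold); (17,4,hold); result: nodes: 1:s, 3:s, 4:s, 6:q1, 12:q2, 13:q3, 15:dot, 16:dot, 17:dot edges: (1,6,i); (1,12,i); (4,13,i); (6,3,o); (6,4,o); (12,3,o); (12,4,o); (13,3,o); (15,1,hold); (16,3,hold); (17,4,hold)
step 2: rule r1; match: 0->6, 1->1, 2->3, 3->4, 4->15; deleted nodes 15; deleted edges (15,1,hold); added nodes 18, 19; added edges (18,3,hold); (19,4,hold); result: nodes: 1:s, 3:s, 4:s, 6:q1, 12:q2, 13:q3, 16:dot, 17:dot, 18:dot, 19:dot edges: (1,6,i); (1,12,i); (4,13,i); (6,3,o); (6,4,o); (12,3,o); (12,4,o); (13,3,o); (16,3,hold); (17,4,hold); (18,3,hold); (19,4,hold)
step 3: rule r3; match: 0->13, 1->4, 2->3, 3->17; deleted nodes 17; deleted edges (17,4,hold); added nodes 20; added edges (20,3,hold); result: nodes: 1:s, 3:s, 4:s, 6:q1, 12:q2, 13:q3, 16:dot, 18:dot, 19:dot, 20:dot edges: (1,6,i); (1,12,i); (4,13,i); (6,3,o); (6,4,o); (12,3,o); (12,4,o); (13,3,o); (16,3,hold); (18,3,hold); (19,4,hold); (20,3,hold)
step 4: rule r3; match: 0->13, 1->4, 2->3, 3->19; deleted nodes 19; deleted edges (19,4,hold); added nodes 21; added edges (21,3,hold); result: nodes: 1:s, 3:s, 4:s, 6:q1, 12:q2, 13:q3, 16:dot, 18:dot, 20:dot, 21:dot edges: (1,6,i); (1,12,i); (4,13,i); (6,3,o); (6,4,o); (12,3,o); (12,4,o); (13,3,o); (16,3,hold); (18,3,hold); (20,3,hold); (21,3,hold)
final:
nodes: 1:s, 3:s, 4:s, 6:q1, 12:q2, 13:q3, 16:dot, 18:dot, 20:dot, 21:dot
edges: (1,6,i); (1,12,i); (4,13,i); (6,3,o); (6,4,o); (12,3,o); (12,4,o); (13,3,o); (16,3,hold); (18,3,hold); (20,3,hold); (21,3,hold)


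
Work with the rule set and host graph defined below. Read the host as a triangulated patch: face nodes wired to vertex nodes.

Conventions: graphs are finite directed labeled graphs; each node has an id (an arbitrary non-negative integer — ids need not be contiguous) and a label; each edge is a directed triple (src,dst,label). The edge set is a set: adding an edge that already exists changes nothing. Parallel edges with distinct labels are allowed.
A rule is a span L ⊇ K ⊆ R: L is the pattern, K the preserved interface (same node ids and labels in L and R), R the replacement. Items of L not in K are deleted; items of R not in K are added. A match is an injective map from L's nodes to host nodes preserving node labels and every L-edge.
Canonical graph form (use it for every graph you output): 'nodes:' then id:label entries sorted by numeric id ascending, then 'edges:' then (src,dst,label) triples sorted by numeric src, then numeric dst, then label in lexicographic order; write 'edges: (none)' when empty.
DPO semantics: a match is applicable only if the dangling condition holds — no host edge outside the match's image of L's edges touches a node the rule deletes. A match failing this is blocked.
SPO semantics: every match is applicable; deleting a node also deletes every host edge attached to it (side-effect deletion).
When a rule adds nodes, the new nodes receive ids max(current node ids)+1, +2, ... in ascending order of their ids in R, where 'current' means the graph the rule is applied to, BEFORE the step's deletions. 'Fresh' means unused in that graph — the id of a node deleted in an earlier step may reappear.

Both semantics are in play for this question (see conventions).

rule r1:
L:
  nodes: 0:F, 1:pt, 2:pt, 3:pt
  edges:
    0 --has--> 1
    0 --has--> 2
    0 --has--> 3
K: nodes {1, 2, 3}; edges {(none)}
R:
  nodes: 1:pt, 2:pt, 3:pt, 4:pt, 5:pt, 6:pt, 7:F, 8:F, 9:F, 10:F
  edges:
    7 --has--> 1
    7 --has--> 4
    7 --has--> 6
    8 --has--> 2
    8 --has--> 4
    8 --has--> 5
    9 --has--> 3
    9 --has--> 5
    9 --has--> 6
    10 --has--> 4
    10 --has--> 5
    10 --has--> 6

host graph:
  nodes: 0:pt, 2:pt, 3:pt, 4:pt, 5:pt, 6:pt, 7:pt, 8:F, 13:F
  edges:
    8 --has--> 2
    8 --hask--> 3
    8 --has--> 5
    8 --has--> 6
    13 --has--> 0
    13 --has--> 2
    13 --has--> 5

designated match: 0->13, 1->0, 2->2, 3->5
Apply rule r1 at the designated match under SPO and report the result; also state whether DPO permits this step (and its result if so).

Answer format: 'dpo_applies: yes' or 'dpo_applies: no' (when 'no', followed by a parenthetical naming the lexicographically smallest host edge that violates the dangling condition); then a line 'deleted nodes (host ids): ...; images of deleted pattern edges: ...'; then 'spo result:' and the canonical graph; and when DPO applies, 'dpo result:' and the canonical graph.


dpo_applies: yes
deleted nodes (host ids): 13; images of deleted pattern edges: (13,0,has); (13,2,has); (13,5,has)
spo result:
nodes: 0:pt, 2:pt, 3:pt, 4:pt, 5:pt, 6:pt, 7:pt, 8:F, 14:pt, 15:pt, 16:pt, 17:F, 18:F, 19:F, 20:F
edges: (8,2,has); (8,3,hask); (8,5,has); (8,6,has); (17,0,has); (17,14,has); (17,16,has); (18,2,has); (18,14,has); (18,15,has); (19,5,has); (19,15,has); (19,16,has); (20,14,has); (20,15,has); (20,16,has)
dpo result:
nodes: 0:pt, 2:pt, 3:pt, 4:pt, 5:pt, 6:pt, 7:pt, 8:F, 14:pt, 15:pt, 16:pt, 17:F, 18:F, 19:F, 20:F
edges: (8,2,has); (8,3,hask); (8,5,has); (8,6,has); (17,0,has); (17,14,has); (17,16,has); (18,2,has); (18,14,has); (18,15,has); (19,5,has); (19,15,has); (19,16,has); (20,14,has); (20,15,has); (20,16,has)


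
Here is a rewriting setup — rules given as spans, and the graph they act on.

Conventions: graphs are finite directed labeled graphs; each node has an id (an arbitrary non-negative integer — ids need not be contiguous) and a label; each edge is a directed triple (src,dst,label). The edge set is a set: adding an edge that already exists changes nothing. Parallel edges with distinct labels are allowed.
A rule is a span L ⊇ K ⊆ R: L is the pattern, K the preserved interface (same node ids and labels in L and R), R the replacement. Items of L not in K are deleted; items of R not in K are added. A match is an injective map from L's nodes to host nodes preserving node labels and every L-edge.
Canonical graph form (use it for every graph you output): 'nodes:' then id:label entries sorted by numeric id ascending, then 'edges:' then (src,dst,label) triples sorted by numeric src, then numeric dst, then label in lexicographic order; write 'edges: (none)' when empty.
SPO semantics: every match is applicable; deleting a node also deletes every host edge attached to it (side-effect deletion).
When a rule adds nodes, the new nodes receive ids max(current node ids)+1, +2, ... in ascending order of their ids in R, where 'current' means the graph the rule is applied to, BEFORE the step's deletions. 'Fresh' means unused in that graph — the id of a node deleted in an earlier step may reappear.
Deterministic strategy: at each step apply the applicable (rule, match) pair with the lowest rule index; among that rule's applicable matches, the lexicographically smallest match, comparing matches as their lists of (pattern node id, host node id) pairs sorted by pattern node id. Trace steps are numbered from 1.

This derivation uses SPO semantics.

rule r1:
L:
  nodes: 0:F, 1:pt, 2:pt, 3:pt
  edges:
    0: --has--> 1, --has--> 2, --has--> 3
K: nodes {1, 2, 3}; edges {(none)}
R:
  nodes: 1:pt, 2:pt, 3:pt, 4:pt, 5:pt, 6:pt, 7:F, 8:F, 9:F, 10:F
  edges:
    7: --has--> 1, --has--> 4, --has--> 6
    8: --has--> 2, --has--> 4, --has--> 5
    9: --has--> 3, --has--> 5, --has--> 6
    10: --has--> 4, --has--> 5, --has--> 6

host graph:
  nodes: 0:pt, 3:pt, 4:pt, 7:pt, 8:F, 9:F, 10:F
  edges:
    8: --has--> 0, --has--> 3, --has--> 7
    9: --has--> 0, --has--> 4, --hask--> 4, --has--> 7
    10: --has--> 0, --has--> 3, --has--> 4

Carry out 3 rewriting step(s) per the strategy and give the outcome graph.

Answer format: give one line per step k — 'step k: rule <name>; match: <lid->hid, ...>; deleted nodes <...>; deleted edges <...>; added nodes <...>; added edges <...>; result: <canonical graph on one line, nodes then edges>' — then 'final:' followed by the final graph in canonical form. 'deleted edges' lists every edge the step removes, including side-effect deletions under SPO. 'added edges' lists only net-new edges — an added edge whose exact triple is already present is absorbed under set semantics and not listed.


step 1: rule r1; match: 0->8, 1->0, 2->3, 3->7; deleted nodes 8; deleted edges (8,0,has); (8,3,has); (8,7,has); added nodes 11, 12, 13, 14, 15, 16, 17; added edges (14,0,has); (14,11,has); (14,13,has); (15,3,has); (15,11,has); (15,12,has); (16,7,has); (16,12,has); (16,13,has); (17,11,has); (17,12,has); (17,13,has); result: nodes: 0:pt, 3:pt, 4:pt, 7:pt, 9:F, 10:F, 11:pt, 12:pt, 13:pt, 14:F, 15:F, 16:F, 17:F edges: (9,0,has); (9,4,has); (9,4,hask); (9,7,has); (10,0,has); (10,3,has); (10,4,has); (14,0,has); (14,11,has); (14,13,has); (15,3,has); (15,11,has); (15,12,has); (16,7,has); (16,12,has); (16,13,has); (17,11,has); (17,12,has); (17,13,has)
step 2: rule r1; match: 0->9, 1->0, 2->4, 3->7; deleted nodes 9; deleted edges (9,0,has); (9,4,has); (9,4,hask); (9,7,has); added nodes 18, 19, 20, 21, 22, 23, 24; added edges (21,0,has); (21,18,has); (21,20,has); (22,4,has); (22,18,has); (22,19,has); (23,7,has); (23,19,has); (23,20,has); (24,18,has); (24,19,has); (24,20,has); result: nodes: 0:pt, 3:pt, 4:pt, 7:pt, 10:F, 11:pt, 12:pt, 13:pt, 14:F, 15:F, 16:F, 17:F, 18:pt, 19:pt, 20:pt, 21:F, 22:F, 23:F, 24:F edges: (10,0,has); (10,3,has); (10,4,has); (14,0,has); (14,11,has); (14,13,has); (15,3,has); (15,11,has); (15,12,has); (16,7,has); (16,12,has); (16,13,has); (17,11,has); (17,12,has); (17,13,has); (21,0,has); (21,18,has); (21,20,has); (22,4,has); (22,18,has); (22,19,has); (23,7,has); (23,19,has); (23,20,has); (24,18,has); (24,19,has); (24,20,has)
step 3: rule r1; match: 0->10, 1->0, 2->3, 3->4; deleted nodes 10; deleted edges (10,0,has); (10,3,has); (10,4,has); added nodes 25, 26, 27, 28, 29, 30, 31; added edges (28,0,has); (28,25,has); (28,27,has); (29,3,has); (29,25,has); (29,26,has); (30,4,has); (30,26,has); (30,27,has); (31,25,has); (31,26,has); (31,27,has); result: nodes: 0:pt, 3:pt, 4:pt, 7:pt, 11:pt, 12:pt, 13:pt, 14:F, 15:F, 16:F, 17:F, 18:pt, 19:pt, 20:pt, 21:F, 22:F, 23:F, 24:F, 25:pt, 26:pt, 27:pt, 28:F, 29:F, 30:F, 31:F edges: (14,0,has); (14,11,has); (14,13,has); (15,3,has); (15,11,has); (15,12,has); (16,7,has); (16,12,has); (16,13,has); (17,11,has); (17,12,has); (17,13,has); (21,0,has); (21,18,has); (21,20,has); (22,4,has); (22,18,has); (22,19,has); (23,7,has); (23,19,has); (23,20,has); (24,18,has); (24,19,has); (24,20,has); (28,0,has); (28,25,has); (28,27,has); (29,3,has); (29,25,has); (29,26,has); (30,4,has); (30,26,has); (30,27,has); (31,25,has); (31,26,has); (31,27,has)
final:
nodes: 0:pt, 3:pt, 4:pt, 7:pt, 11:pt, 12:pt, 13:pt, 14:F, 15:F, 16:F, 17:F, 18:pt, 19:pt, 20:pt, 21:F, 22:F, 23:F, 24:F, 25:pt, 26:pt, 27:pt, 28:F, 29:F, 30:F, 31:F
edges: (14,0,has); (14,11,has); (14,13,has); (15,3,has); (15,11,has); (15,12,has); (16,7,has); (16,12,has); (16,13,has); (17,11,has); (17,12,has); (17,13,has); (21,0,has); (21,18,has); (21,20,has); (22,4,has); (22,18,has); (22,19,has); (23,7,has); (23,19,has); (23,20,has); (24,18,has); (24,19,has); (24,20,has); (28,0,has); (28,25,has); (28,27,has); (29,3,has); (29,25,has); (29,26,has); (30,4,has); (30,26,has); (30,27,has); (31,25,has); (31,26,has); (31,27,has)


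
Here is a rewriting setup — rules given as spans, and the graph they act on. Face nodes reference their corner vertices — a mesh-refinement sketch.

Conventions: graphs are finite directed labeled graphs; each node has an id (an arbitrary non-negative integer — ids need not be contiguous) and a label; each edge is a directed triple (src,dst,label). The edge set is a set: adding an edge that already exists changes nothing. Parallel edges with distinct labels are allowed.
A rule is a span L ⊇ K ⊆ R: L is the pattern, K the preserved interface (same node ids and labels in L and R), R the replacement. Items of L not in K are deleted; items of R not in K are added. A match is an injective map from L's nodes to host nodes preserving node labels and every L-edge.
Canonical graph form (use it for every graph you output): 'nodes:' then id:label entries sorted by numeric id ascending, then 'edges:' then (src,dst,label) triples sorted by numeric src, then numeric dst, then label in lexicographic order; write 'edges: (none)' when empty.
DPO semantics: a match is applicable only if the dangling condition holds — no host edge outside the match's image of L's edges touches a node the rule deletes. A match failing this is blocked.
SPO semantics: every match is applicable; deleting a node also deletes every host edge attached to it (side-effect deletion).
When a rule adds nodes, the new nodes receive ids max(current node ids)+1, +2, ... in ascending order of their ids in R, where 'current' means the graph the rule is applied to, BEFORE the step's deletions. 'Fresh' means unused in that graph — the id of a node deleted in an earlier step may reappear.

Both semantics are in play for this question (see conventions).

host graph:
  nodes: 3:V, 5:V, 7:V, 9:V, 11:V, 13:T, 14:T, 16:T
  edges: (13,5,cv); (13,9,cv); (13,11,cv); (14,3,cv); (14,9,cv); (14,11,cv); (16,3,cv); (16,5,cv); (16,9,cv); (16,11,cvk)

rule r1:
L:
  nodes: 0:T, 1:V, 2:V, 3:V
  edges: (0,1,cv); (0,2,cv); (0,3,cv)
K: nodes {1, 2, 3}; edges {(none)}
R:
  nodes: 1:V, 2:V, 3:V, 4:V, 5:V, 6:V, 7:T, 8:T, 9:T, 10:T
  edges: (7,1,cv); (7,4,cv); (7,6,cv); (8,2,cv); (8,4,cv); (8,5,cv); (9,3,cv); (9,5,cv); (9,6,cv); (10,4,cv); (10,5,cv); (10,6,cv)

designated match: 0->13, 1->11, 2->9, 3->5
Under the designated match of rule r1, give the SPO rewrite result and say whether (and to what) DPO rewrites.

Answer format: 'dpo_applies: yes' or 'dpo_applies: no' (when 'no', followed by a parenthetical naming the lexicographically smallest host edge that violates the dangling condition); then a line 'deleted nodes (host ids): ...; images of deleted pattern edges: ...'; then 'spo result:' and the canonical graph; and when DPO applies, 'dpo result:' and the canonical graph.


dpo_applies: yes
deleted nodes (host ids): 13; images of deleted pattern edges: (13,5,cv); (13,9,cv); (13,11,cv)
spo result:
nodes: 3:V, 5:V, 7:V, 9:V, 11:V, 14:T, 16:T, 17:V, 18:V, 19:V, 20:T, 21:T, 22:T, 23:T
edges: (14,3,cv); (14,9,cv); (14,11,cv); (16,3,cv); (16,5,cv); (16,9,cv); (16,11,cvk); (20,11,cv); (20,17,cv); (20,19,cv); (21,9,cv); (21,17,cv); (21,18,cv); (22,5,cv); (22,18,cv); (22,19,cv); (23,17,cv); (23,18,cv); (23,19,cv)
dpo result:
nodes: 3:V, 5:V, 7:V, 9:V, 11:V, 14:T, 16:T, 17:V, 18:V, 19:V, 20:T, 21:T, 22:T, 23:T
edges: (14,3,cv); (14,9,cv); (14,11,cv); (16,3,cv); (16,5,cv); (16,9,cv); (16,11,cvk); (20,11,cv); (20,17,cv); (20,19,cv); (21,9,cv); (21,17,cv); (21,18,cv); (22,5,cv); (22,18,cv); (22,19,cv); (23,17,cv); (23,18,cv); (23,19,cv)


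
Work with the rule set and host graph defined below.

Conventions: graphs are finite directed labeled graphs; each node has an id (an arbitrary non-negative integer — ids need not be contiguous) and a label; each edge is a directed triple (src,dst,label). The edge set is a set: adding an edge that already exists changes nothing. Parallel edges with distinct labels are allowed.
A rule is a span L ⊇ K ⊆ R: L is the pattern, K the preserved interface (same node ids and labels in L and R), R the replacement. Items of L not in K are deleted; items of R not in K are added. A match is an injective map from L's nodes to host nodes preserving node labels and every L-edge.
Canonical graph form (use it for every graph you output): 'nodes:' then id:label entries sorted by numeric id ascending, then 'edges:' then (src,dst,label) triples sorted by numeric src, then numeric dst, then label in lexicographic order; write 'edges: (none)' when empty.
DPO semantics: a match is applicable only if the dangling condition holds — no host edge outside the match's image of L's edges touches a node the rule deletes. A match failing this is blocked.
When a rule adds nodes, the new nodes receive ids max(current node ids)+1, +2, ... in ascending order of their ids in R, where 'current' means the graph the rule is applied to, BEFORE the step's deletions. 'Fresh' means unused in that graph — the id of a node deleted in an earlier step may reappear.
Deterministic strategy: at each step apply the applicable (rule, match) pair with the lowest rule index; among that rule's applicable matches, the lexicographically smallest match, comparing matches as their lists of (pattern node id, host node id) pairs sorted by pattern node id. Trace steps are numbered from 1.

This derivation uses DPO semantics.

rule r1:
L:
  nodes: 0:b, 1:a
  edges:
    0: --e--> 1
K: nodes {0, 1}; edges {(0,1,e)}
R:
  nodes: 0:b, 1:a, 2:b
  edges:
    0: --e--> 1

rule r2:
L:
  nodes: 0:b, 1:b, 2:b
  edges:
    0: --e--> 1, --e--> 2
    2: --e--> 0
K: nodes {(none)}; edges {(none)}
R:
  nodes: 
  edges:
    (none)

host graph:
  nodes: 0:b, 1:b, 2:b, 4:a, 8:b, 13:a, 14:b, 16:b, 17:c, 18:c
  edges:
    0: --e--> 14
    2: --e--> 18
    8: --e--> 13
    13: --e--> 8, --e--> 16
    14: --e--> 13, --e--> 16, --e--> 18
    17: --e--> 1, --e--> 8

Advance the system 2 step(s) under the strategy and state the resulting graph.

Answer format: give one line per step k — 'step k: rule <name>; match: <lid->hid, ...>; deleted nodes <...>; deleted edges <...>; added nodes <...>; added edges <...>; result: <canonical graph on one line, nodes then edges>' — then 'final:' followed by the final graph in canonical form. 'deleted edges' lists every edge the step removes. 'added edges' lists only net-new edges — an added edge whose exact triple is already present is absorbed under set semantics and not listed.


step 1: rule r1; match: 0->8, 1->13; deleted nodes (none); deleted edges (none); added nodes 19; added edges (none); result: nodes: 0:b, 1:b, 2:b, 4:a, 8:b, 13:a, 14:b, 16:b, 17:c, 18:c, 19:b edges: (0,14,e); (2,18,e); (8,13,e); (13,8,e); (13,16,e); (14,13,e); (14,16,e); (14,18,e); (17,1,e); (17,8,e)
step 2: rule r1; match: 0->8, 1->13; deleted nodes (none); deleted edges (none); added nodes 20; added edges (none); result: nodes: 0:b, 1:b, 2:b, 4:a, 8:b, 13:a, 14:b, 16:b, 17:c, 18:c, 19:b, 20:b edges: (0,14,e); (2,18,e); (8,13,e); (13,8,e); (13,16,e); (14,13,e); (14,16,e); (14,18,e); (17,1,e); (17,8,e)
final:
nodes: 0:b, 1:b, 2:b, 4:a, 8:b, 13:a, 14:b, 16:b, 17:c, 18:c, 19:b, 20:b
edges: (0,14,e); (2,18,e); (8,13,e); (13,8,e); (13,16,e); (14,13,e); (14,16,e); (14,18,e); (17,1,e); (17,8,e)


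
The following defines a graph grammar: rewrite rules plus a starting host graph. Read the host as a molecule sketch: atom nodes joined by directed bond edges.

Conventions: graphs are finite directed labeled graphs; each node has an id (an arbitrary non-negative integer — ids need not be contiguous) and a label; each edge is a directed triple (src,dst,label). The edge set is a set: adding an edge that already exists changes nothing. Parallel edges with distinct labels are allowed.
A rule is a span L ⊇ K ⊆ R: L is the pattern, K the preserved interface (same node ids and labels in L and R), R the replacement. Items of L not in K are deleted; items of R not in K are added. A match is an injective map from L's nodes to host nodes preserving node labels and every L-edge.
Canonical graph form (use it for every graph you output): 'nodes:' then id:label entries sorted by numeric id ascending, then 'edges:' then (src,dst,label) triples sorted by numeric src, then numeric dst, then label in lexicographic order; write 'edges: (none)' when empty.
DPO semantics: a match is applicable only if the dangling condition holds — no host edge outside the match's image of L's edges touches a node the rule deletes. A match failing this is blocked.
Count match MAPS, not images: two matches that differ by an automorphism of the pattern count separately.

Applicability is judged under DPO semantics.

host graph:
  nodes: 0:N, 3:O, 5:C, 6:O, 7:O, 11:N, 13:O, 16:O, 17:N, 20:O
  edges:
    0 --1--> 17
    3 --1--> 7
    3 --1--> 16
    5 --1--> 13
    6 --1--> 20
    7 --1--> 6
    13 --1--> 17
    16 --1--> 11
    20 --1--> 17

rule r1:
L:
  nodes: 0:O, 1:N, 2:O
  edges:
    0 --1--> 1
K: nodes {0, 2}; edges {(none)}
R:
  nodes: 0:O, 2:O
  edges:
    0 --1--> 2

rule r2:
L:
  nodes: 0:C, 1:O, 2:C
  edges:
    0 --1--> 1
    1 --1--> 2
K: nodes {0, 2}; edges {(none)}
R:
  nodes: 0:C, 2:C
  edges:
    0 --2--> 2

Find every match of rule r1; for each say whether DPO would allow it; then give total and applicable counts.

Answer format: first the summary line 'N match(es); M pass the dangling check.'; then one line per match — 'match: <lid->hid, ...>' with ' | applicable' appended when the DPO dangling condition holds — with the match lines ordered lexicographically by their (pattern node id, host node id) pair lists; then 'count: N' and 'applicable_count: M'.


15 match(es); 5 pass the dangling check.
match: 0->13, 1->17, 2->3
match: 0->13, 1->17, 2->6
match: 0->13, 1->17, 2->7
match: 0->13, 1->17, 2->16
match: 0->13, 1->17, 2->20
match: 0->16, 1->11, 2->3 | applicable
match: 0->16, 1->11, 2->6 | applicable
match: 0->16, 1->11, 2->7 | applicable
match: 0->16, 1->11, 2->13 | applicable
match: 0->16, 1->11, 2->20 | applicable
match: 0->20, 1->17, 2->3
match: 0->20, 1->17, 2->6
match: 0->20, 1->17, 2->7
match: 0->20, 1->17, 2->13
match: 0->20, 1->17, 2->16
count: 15
applicable_count: 5


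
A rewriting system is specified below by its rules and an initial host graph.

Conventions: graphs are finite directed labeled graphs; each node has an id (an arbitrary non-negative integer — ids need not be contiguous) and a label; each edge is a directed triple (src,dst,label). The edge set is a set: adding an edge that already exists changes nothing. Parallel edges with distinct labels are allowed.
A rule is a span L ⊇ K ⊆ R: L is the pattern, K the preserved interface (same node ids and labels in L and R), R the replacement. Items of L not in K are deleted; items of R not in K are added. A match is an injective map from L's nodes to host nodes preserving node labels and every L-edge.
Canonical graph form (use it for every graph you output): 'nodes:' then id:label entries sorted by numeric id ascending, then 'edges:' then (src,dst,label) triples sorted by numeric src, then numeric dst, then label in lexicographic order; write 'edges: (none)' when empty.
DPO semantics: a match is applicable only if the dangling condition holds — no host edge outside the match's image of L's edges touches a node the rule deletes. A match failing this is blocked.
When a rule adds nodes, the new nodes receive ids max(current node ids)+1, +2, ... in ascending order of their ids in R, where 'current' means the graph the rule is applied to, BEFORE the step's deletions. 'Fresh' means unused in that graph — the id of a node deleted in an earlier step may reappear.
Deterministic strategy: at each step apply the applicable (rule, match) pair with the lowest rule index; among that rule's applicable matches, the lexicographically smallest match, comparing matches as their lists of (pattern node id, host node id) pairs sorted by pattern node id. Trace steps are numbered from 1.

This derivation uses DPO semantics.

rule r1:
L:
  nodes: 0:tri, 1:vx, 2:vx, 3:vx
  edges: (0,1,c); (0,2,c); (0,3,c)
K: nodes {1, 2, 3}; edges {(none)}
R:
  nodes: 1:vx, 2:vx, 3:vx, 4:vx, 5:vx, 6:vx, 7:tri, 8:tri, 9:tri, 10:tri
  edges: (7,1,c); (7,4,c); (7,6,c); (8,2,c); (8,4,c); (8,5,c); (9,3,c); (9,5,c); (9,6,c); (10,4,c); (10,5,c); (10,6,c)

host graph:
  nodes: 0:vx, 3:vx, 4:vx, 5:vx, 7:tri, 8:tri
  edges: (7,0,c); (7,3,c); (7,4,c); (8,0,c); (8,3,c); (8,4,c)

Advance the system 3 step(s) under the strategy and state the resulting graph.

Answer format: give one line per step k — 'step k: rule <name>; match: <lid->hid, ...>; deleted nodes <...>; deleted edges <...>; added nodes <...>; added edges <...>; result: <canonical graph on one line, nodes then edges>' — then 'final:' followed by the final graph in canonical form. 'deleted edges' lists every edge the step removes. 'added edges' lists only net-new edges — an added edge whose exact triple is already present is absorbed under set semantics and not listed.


step 1: rule r1; match: 0->7, 1->0, 2->3, 3->4; deleted nodes 7; deleted edges (7,0,c); (7,3,c); (7,4,c); added nodes 9, 10, 11, 12, 13, 14, 15; added edges (12,0,c); (12,9,c); (12,11,c); (13,3,c); (13,9,c); (13,10,c); (14,4,c); (14,10,c); (14,11,c); (15,9,c); (15,10,c); (15,11,c); result: nodes: 0:vx, 3:vx, 4:vx, 5:vx, 8:tri, 9:vx, 10:vx, 11:vx, 12:tri, 13:tri, 14:tri, 15:tri edges: (8,0,c); (8,3,c); (8,4,c); (12,0,c); (12,9,c); (12,11,c); (13,3,c); (13,9,c); (13,10,c); (14,4,c); (14,10,c); (14,11,c); (15,9,c); (15,10,c); (15,11,c)
step 2: rule r1; match: 0->8, 1->0, 2->3, 3->4; deleted nodes 8; deleted edges (8,0,c); (8,3,c); (8,4,c); added nodes 16, 17, 18, 19, 20, 21, 22; added edges (19,0,c); (19,16,c); (19,18,c); (20,3,c); (20,16,c); (20,17,c); (21,4,c); (21,17,c); (21,18,c); (22,16,c); (22,17,c); (22,18,c); result: nodes: 0:vx, 3:vx, 4:vx, 5:vx, 9:vx, 10:vx, 11:vx, 12:tri, 13:tri, 14:tri, 15:tri, 16:vx, 17:vx, 18:vx, 19:tri, 20:tri, 21:tri, 22:tri edges: (12,0,c); (12,9,c); (12,11,c); (13,3,c); (13,9,c); (13,10,c); (14,4,c); (14,10,c); (14,11,c); (15,9,c); (15,10,c); (15,11,c); (19,0,c); (19,16,c); (19,18,c); (20,3,c); (20,16,c); (20,17,c); (21,4,c); (21,17,c); (21,18,c); (22,16,c); (22,17,c); (22,18,c)
step 3: rule r1; match: 0->12, 1->0, 2->9, 3->11; deleted nodes 12; deleted edges (12,0,c); (12,9,c); (12,11,c); added nodes 23, 24, 25, 26, 27, 28, 29; added edges (26,0,c); (26,23,c); (26,25,c); (27,9,c); (27,23,c); (27,24,c); (28,11,c); (28,24,c); (28,25,c); (29,23,c); (29,24,c); (29,25,c); result: nodes: 0:vx, 3:vx, 4:vx, 5:vx, 9:vx, 10:vx, 11:vx, 13:tri, 14:tri, 15:tri, 16:vx, 17:vx, 18:vx, 19:tri, 20:tri, 21:tri, 22:tri, 23:vx, 24:vx, 25:vx, 26:tri, 27:tri, 28:tri, 29:tri edges: (13,3,c); (13,9,c); (13,10,c); (14,4,c); (14,10,c); (14,11,c); (15,9,c); (15,10,c); (15,11,c); (19,0,c); (19,16,c); (19,18,c); (20,3,c); (20,16,c); (20,17,c); (21,4,c); (21,17,c); (21,18,c); (22,16,c); (22,17,c); (22,18,c); (26,0,c); (26,23,c); (26,25,c); (27,9,c); (27,23,c); (27,24,c); (28,11,c); (28,24,c); (28,25,c); (29,23,c); (29,24,c); (29,25,c)
final:
nodes: 0:vx, 3:vx, 4:vx, 5:vx, 9:vx, 10:vx, 11:vx, 13:tri, 14:tri, 15:tri, 16:vx, 17:vx, 18:vx, 19:tri, 20:tri, 21:tri, 22:tri, 23:vx, 24:vx, 25:vx, 26:tri, 27:tri, 28:tri, 29:tri
edges: (13,3,c); (13,9,c); (13,10,c); (14,4,c); (14,10,c); (14,11,c); (15,9,c); (15,10,c); (15,11,c); (19,0,c); (19,16,c); (19,18,c); (20,3,c); (20,16,c); (20,17,c); (21,4,c); (21,17,c); (21,18,c); (22,16,c); (22,17,c); (22,18,c); (26,0,c); (26,23,c); (26,25,c); (27,9,c); (27,23,c); (27,24,c); (28,11,c); (28,24,c); (28,25,c); (29,23,c); (29,24,c); (29,25,c)


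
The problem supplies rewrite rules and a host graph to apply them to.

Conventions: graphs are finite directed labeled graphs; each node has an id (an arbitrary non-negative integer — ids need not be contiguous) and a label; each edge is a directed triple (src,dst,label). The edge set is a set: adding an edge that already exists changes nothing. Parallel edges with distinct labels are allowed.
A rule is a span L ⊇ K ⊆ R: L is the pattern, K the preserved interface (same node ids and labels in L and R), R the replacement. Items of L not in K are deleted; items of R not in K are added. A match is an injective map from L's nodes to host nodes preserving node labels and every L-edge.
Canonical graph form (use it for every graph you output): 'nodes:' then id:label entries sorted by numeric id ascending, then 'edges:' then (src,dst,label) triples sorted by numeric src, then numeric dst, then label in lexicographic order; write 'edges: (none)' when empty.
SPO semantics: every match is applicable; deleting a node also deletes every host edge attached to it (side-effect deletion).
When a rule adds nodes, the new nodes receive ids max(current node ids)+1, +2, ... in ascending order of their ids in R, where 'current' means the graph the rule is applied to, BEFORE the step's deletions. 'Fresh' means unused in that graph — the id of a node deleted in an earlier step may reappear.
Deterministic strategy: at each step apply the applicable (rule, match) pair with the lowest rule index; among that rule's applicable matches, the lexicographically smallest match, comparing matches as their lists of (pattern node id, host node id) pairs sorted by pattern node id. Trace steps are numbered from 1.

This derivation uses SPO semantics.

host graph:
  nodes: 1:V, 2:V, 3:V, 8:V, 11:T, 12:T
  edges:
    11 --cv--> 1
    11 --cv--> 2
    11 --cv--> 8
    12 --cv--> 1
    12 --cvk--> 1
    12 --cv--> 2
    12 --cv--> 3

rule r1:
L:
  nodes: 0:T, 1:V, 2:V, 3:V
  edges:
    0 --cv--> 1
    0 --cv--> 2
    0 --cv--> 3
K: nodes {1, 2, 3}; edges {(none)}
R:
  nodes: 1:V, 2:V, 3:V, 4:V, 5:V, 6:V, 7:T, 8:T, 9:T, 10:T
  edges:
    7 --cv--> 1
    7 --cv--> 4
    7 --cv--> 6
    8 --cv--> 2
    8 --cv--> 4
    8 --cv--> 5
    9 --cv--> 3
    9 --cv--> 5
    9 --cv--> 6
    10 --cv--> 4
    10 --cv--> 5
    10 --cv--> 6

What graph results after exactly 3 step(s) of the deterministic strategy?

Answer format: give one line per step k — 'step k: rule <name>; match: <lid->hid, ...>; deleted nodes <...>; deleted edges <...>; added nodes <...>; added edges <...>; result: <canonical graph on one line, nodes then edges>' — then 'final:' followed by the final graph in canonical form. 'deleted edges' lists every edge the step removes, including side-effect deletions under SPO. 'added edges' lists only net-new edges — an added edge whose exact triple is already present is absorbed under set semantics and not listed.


step 1: rule r1; match: 0->11, 1->1, 2->2, 3->8; deleted nodes 11; deleted edges (11,1,cv); (11,2,cv); (11,8,cv); added nodes 13, 14, 15, 16, 17, 18, 19; added edges (16,1,cv); (16,13,cv); (16,15,cv); (17,2,cv); (17,13,cv); (17,14,cv); (18,8,cv); (18,14,cv); (18,15,cv); (19,13,cv); (19,14,cv); (19,15,cv); result: nodes: 1:V, 2:V, 3:V, 8:V, 12:T, 13:V, 14:V, 15:V, 16:T, 17:T, 18:T, 19:T edges: (12,1,cv); (12,1,cvk); (12,2,cv); (12,3,cv); (16,1,cv); (16,13,cv); (16,15,cv); (17,2,cv); (17,13,cv); (17,14,cv); (18,8,cv); (18,14,cv); (18,15,cv); (19,13,cv); (19,14,cv); (19,15,cv)
step 2: rule r1; match: 0->12, 1->1, 2->2, 3->3; deleted nodes 12; deleted edges (12,1,cv); (12,1,cvk); (12,2,cv); (12,3,cv); added nodes 20, 21, 22, 23, 24, 25, 26; added edges (23,1,cv); (23,20,cv); (23,22,cv); (24,2,cv); (24,20,cv); (24,21,cv); (25,3,cv); (25,21,cv); (25,22,cv); (26,20,cv); (26,21,cv); (26,22,cv); result: nodes: 1:V, 2:V, 3:V, 8:V, 13:V, 14:V, 15:V, 16:T, 17:T, 18:T, 19:T, 20:V, 21:V, 22:V, 23:T, 24:T, 25:T, 26:T edges: (16,1,cv); (16,13,cv); (16,15,cv); (17,2,cv); (17,13,cv); (17,14,cv); (18,8,cv); (18,14,cv); (18,15,cv); (19,13,cv); (19,14,cv); (19,15,cv); (23,1,cv); (23,20,cv); (23,22,cv); (24,2,cv); (24,20,cv); (24,21,cv); (25,3,cv); (25,21,cv); (25,22,cv); (26,20,cv); (26,21,cv); (26,22,cv)
step 3: rule r1; match: 0->16, 1->1, 2->13, 3->15; deleted nodes 16; deleted edges (16,1,cv); (16,13,cv); (16,15,cv); added nodes 27, 28, 29, 30, 31, 32, 33; added edges (30,1,cv); (30,27,cv); (30,29,cv); (31,13,cv); (31,27,cv); (31,28,cv); (32,15,cv); (32,28,cv); (32,29,cv); (33,27,cv); (33,28,cv); (33,29,cv); result: nodes: 1:V, 2:V, 3:V, 8:V, 13:V, 14:V, 15:V, 17:T, 18:T, 19:T, 20:V, 21:V, 22:V, 23:T, 24:T, 25:T, 26:T, 27:V, 28:V, 29:V, 30:T, 31:T, 32:T, 33:T edges: (17,2,cv); (17,13,cv); (17,14,cv); (18,8,cv); (18,14,cv); (18,15,cv); (19,13,cv); (19,14,cv); (19,15,cv); (23,1,cv); (23,20,cv); (23,22,cv); (24,2,cv); (24,20,cv); (24,21,cv); (25,3,cv); (25,21,cv); (25,22,cv); (26,20,cv); (26,21,cv); (26,22,cv); (30,1,cv); (30,27,cv); (30,29,cv); (31,13,cv); (31,27,cv); (31,28,cv); (32,15,cv); (32,28,cv); (32,29,cv); (33,27,cv); (33,28,cv); (33,29,cv)
final:
nodes: 1:V, 2:V, 3:V, 8:V, 13:V, 14:V, 15:V, 17:T, 18:T, 19:T, 20:V, 21:V, 22:V, 23:T, 24:T, 25:T, 26:T, 27:V, 28:V, 29:V, 30:T, 31:T, 32:T, 33:T
edges: (17,2,cv); (17,13,cv); (17,14,cv); (18,8,cv); (18,14,cv); (18,15,cv); (19,13,cv); (19,14,cv); (19,15,cv); (23,1,cv); (23,20,cv); (23,22,cv); (24,2,cv); (24,20,cv); (24,21,cv); (25,3,cv); (25,21,cv); (25,22,cv); (26,20,cv); (26,21,cv); (26,22,cv); (30,1,cv); (30,27,cv); (30,29,cv); (31,13,cv); (31,27,cv); (31,28,cv); (32,15,cv); (32,28,cv); (32,29,cv); (33,27,cv); (33,28,cv); (33,29,cv)


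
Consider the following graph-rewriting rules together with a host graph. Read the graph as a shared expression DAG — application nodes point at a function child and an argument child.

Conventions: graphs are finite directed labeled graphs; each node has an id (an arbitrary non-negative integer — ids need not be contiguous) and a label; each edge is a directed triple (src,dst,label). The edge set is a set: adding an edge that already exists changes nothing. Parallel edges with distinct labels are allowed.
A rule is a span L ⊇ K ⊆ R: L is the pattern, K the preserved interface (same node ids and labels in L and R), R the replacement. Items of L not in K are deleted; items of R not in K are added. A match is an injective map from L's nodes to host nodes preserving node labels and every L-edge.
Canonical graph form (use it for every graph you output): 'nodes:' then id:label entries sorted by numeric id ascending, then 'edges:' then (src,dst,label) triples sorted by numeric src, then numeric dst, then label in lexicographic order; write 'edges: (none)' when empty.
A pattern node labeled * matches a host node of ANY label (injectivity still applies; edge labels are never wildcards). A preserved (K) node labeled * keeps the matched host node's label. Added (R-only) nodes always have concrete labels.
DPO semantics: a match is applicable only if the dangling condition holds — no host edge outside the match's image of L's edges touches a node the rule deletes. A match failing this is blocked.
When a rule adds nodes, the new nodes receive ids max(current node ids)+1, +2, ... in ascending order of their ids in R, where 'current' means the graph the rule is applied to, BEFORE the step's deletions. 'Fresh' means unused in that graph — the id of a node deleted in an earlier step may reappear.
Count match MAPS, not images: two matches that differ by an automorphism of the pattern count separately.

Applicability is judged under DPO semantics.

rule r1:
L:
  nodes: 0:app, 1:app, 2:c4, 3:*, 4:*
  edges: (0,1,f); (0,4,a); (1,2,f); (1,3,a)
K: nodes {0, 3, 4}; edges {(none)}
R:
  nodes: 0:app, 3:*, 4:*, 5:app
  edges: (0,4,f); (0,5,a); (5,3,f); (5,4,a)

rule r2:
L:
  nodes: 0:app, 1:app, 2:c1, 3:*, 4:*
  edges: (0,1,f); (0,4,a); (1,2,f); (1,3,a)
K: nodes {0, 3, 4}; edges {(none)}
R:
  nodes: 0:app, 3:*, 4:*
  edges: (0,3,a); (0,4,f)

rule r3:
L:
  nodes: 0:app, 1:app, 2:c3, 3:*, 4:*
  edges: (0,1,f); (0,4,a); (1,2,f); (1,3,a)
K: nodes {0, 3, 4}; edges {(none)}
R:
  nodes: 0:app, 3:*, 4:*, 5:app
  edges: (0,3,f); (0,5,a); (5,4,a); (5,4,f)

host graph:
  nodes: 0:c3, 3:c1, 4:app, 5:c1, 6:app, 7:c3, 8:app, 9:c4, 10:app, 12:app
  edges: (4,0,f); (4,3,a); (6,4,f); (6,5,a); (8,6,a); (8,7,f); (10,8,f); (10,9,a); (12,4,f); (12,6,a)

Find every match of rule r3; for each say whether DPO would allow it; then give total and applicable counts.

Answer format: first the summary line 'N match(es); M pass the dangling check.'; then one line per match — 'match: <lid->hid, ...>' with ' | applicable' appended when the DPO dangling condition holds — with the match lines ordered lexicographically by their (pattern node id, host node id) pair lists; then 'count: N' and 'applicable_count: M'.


3 match(es); 1 pass the dangling check.
match: 0->6, 1->4, 2->0, 3->3, 4->5
match: 0->10, 1->8, 2->7, 3->6, 4->9 | applicable
match: 0->12, 1->4, 2->0, 3->3, 4->6
count: 3
applicable_count: 1
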